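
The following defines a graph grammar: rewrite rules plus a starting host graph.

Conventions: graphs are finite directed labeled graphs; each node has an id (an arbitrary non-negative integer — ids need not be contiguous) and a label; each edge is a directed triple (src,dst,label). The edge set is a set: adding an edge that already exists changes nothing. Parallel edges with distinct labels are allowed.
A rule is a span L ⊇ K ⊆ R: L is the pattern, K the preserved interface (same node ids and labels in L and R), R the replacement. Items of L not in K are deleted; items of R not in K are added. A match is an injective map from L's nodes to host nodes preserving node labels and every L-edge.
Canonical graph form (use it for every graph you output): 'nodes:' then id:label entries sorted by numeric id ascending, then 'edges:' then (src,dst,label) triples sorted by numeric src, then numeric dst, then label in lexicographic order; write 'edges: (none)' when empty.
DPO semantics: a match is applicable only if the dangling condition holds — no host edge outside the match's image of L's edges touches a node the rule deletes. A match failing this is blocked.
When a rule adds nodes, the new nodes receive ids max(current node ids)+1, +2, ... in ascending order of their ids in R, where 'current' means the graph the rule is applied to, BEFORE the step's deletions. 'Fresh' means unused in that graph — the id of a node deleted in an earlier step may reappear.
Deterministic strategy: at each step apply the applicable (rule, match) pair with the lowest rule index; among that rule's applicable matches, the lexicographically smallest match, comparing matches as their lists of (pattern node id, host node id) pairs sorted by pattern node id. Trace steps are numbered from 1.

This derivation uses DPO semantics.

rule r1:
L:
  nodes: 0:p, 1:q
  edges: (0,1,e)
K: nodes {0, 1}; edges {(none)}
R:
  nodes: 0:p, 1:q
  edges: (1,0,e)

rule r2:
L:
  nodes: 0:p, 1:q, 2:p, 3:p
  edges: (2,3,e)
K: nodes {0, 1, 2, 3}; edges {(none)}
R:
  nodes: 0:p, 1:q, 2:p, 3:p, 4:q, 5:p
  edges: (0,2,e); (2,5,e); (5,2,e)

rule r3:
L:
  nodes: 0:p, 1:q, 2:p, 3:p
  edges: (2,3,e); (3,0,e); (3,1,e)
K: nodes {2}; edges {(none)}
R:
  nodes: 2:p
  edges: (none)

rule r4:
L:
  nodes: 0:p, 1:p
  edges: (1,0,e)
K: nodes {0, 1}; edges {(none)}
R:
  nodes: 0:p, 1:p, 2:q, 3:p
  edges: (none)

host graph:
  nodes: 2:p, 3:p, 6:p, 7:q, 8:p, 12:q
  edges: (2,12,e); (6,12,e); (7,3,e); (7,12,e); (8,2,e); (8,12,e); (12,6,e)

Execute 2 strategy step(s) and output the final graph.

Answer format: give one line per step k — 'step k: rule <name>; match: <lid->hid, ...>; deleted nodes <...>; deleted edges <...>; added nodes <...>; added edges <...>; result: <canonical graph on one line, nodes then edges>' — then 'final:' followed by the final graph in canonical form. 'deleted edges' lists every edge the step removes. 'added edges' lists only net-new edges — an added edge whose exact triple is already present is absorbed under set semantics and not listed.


step 1: rule r1; match: 0->2, 1->12; deleted nodes (none); deleted edges (2,12,e); added nodes (none); added edges (12,2,e); result: nodes: 2:p, 3:p, 6:p, 7:q, 8:p, 12:q edges: (6,12,e); (7,3,e); (7,12,e); (8,2,e); (8,12,e); (12,2,e); (12,6,e)
step 2: rule r1; match: 0->6, 1->12; deleted nodes (none); deleted edges (6,12,e); added nodes (none); added edges (none); result: nodes: 2:p, 3:p, 6:p, 7:q, 8:p, 12:q edges: (7,3,e); (7,12,e); (8,2,e); (8,12,e); (12,2,e); (12,6,e)
final:
nodes: 2:p, 3:p, 6:p, 7:q, 8:p, 12:q
edges: (7,3,e); (7,12,e); (8,2,e); (8,12,e); (12,2,e); (12,6,e)


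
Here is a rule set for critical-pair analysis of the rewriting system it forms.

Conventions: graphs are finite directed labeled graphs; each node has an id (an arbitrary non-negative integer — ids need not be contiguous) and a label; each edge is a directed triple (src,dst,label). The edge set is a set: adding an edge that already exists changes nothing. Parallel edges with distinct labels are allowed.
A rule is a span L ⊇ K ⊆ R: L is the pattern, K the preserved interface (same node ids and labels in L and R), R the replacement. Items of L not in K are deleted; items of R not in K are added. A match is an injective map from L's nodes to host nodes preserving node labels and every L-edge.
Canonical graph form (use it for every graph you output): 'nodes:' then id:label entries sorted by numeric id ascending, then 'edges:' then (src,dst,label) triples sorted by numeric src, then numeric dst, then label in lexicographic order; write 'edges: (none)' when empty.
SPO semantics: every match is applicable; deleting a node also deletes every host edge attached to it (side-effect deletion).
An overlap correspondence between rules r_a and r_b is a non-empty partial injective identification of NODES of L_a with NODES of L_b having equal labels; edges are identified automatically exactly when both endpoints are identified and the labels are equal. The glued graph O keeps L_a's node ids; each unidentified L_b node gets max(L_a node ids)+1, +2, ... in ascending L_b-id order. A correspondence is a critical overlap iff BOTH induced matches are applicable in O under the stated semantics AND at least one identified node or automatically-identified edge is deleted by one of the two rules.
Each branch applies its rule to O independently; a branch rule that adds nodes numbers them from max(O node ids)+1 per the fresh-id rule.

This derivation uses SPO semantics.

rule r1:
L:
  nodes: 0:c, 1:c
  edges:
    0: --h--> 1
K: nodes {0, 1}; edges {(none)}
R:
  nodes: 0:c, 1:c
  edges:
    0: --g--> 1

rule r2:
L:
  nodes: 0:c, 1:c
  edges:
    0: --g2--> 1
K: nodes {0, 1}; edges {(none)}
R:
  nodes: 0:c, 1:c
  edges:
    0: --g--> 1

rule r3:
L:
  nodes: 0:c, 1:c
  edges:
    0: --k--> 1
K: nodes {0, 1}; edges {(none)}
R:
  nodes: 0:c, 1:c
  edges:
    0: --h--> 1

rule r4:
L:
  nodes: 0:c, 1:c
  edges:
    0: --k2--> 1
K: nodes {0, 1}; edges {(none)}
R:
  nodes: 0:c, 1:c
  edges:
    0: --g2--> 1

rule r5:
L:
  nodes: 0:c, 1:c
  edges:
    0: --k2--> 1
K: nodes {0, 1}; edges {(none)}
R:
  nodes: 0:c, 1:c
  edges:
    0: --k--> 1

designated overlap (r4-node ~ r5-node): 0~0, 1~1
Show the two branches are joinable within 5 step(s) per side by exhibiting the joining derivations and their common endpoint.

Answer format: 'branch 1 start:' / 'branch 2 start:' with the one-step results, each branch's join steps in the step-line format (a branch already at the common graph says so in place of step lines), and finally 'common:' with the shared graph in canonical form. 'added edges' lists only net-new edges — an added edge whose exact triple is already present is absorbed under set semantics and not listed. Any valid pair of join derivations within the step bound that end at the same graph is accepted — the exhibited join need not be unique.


branch 1 start:
nodes: 0:c, 1:c
edges: (0,1,g2)
branch 2 start:
nodes: 0:c, 1:c
edges: (0,1,k)
branch 1 step 1: rule r2; match: 0->0, 1->1; deleted nodes (none); deleted edges (0,1,g2); added nodes (none); added edges (0,1,g); result: nodes: 0:c, 1:c edges: (0,1,g)
branch 2 step 1: rule r3; match: 0->0, 1->1; deleted nodes (none); deleted edges (0,1,k); added nodes (none); added edges (0,1,h); result: nodes: 0:c, 1:c edges: (0,1,h)
branch 2 step 2: rule r1; match: 0->0, 1->1; deleted nodes (none); deleted edges (0,1,h); added nodes (none); added edges (0,1,g); result: nodes: 0:c, 1:c edges: (0,1,g)
common:
nodes: 0:c, 1:c
edges: (0,1,g)


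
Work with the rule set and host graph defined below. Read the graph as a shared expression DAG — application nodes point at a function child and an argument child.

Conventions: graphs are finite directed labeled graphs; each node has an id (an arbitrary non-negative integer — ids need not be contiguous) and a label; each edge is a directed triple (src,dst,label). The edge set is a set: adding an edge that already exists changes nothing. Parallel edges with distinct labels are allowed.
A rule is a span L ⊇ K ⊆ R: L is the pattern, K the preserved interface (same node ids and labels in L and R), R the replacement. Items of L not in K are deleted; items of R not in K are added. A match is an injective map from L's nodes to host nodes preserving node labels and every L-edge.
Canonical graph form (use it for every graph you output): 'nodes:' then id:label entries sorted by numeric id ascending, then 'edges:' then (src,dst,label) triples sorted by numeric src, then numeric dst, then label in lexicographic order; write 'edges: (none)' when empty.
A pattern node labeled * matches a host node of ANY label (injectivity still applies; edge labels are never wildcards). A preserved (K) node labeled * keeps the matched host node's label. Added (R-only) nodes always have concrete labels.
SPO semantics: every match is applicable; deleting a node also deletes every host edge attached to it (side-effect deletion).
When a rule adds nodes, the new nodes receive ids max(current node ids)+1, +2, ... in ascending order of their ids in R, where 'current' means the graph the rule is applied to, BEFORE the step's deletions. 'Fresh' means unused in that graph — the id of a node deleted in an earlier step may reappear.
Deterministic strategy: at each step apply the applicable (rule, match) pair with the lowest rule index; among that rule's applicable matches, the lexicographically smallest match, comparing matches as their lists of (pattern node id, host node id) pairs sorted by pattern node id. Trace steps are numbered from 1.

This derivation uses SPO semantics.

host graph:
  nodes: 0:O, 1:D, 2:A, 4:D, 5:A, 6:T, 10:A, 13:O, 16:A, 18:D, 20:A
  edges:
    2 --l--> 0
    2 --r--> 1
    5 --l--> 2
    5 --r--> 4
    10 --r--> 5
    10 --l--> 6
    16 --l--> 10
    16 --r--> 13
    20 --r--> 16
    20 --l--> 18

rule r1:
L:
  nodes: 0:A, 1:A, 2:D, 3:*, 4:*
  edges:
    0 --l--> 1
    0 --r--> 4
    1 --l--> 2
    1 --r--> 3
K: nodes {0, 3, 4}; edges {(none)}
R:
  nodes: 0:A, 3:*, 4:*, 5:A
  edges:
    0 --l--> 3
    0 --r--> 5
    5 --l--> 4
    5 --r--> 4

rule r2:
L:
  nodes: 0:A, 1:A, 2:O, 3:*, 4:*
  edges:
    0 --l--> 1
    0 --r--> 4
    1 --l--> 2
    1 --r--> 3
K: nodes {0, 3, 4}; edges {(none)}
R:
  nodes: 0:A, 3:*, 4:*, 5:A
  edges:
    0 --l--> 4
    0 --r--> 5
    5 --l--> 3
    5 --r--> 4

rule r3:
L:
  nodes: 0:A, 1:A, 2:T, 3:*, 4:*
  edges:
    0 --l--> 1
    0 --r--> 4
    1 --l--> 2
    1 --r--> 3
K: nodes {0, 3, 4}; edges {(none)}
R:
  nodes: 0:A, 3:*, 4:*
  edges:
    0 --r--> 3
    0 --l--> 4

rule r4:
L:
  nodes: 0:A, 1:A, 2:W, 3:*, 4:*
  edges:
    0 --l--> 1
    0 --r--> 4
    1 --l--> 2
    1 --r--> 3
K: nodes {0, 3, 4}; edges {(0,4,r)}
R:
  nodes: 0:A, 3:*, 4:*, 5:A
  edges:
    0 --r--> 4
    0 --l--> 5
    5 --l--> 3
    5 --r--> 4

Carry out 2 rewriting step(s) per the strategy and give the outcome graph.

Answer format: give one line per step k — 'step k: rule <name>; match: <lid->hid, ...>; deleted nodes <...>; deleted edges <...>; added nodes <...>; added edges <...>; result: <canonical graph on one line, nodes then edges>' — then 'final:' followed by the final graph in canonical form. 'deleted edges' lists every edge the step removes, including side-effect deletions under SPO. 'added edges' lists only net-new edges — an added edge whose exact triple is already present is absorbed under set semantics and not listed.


step 1: rule r2; match: 0->5, 1->2, 2->0, 3->1, 4->4; deleted nodes 0, 2; deleted edges (2,0,l); (2,1,r); (5,2,l); (5,4,r); added nodes 21; added edges (5,4,l); (5,21,r); (21,1,l); (21,4,r); result: nodes: 1:D, 4:D, 5:A, 6:T, 10:A, 13:O, 16:A, 18:D, 20:A, 21:A edges: (5,4,l); (5,21,r); (10,5,r); (10,6,l); (16,10,l); (16,13,r); (20,16,r); (20,18,l); (21,1,l); (21,4,r)
step 2: rule r3; match: 0->16, 1->10, 2->6, 3->5, 4->13; deleted nodes 6, 10; deleted edges (10,5,r); (10,6,l); (16,10,l); (16,13,r); added nodes (none); added edges (16,5,r); (16,13,l); result: nodes: 1:D, 4:D, 5:A, 13:O, 16:A, 18:D, 20:A, 21:A edges: (5,4,l); (5,21,r); (16,5,r); (16,13,l); (20,16,r); (20,18,l); (21,1,l); (21,4,r)
final:
nodes: 1:D, 4:D, 5:A, 13:O, 16:A, 18:D, 20:A, 21:A
edges: (5,4,l); (5,21,r); (16,5,r); (16,13,l); (20,16,r); (20,18,l); (21,1,l); (21,4,r)


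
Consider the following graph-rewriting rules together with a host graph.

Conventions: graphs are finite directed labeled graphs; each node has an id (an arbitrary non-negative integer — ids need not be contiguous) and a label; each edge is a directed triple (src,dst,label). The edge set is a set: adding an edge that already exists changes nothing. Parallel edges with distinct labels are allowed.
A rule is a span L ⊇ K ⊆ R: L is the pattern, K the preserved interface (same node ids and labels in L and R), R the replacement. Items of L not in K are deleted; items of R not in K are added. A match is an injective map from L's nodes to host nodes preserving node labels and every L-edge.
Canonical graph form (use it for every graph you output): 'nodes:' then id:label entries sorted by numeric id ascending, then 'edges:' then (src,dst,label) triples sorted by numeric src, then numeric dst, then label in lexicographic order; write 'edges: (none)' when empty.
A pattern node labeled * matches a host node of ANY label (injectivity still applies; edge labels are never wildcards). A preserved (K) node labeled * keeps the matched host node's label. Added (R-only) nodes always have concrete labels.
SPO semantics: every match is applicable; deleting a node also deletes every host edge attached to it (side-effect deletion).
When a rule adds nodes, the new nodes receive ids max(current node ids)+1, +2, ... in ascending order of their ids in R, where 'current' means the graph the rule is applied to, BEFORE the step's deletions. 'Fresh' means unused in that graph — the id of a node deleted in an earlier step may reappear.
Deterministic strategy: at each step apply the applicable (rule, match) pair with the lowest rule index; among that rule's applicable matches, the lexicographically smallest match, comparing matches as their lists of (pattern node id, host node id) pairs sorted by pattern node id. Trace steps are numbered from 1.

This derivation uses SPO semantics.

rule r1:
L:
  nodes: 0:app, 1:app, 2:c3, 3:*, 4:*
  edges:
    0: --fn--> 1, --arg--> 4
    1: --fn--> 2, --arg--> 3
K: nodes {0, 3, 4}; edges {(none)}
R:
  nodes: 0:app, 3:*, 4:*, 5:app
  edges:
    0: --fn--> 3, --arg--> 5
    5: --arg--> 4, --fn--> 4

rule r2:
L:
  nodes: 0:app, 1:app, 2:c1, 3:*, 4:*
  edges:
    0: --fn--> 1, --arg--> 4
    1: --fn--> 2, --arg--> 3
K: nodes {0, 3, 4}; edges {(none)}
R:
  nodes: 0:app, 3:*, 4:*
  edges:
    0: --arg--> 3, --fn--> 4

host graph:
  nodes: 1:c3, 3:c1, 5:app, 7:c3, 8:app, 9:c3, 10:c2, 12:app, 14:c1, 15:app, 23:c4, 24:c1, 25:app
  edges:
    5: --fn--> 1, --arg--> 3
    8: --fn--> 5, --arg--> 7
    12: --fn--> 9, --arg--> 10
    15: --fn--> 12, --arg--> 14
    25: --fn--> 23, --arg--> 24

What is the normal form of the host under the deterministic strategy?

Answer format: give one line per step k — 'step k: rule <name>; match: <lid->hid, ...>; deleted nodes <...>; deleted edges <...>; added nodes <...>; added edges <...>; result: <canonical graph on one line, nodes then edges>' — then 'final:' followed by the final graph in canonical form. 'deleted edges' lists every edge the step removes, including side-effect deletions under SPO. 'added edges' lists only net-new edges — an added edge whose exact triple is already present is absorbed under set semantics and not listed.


step 1: rule r1; match: 0->8, 1->5, 2->1, 3->3, 4->7; deleted nodes 1, 5; deleted edges (5,1,fn); (5,3,arg); (8,5,fn); (8,7,arg); added nodes 26; added edges (8,3,fn); (8,26,arg); (26,7,arg); (26,7,fn); result: nodes: 3:c1, 7:c3, 8:app, 9:c3, 10:c2, 12:app, 14:c1, 15:app, 23:c4, 24:c1, 25:app, 26:app edges: (8,3,fn); (8,26,arg); (12,9,fn); (12,10,arg); (15,12,fn); (15,14,arg); (25,23,fn); (25,24,arg); (26,7,arg); (26,7,fn)
step 2: rule r1; match: 0->15, 1->12, 2->9, 3->10, 4->14; deleted nodes 9, 12; deleted edges (12,9,fn); (12,10,arg); (15,12,fn); (15,14,arg); added nodes 27; added edges (15,10,fn); (15,27,arg); (27,14,arg); (27,14,fn); result: nodes: 3:c1, 7:c3, 8:app, 10:c2, 14:c1, 15:app, 23:c4, 24:c1, 25:app, 26:app, 27:app edges: (8,3,fn); (8,26,arg); (15,10,fn); (15,27,arg); (25,23,fn); (25,24,arg); (26,7,arg); (26,7,fn); (27,14,arg); (27,14,fn)
final:
nodes: 3:c1, 7:c3, 8:app, 10:c2, 14:c1, 15:app, 23:c4, 24:c1, 25:app, 26:app, 27:app
edges: (8,3,fn); (8,26,arg); (15,10,fn); (15,27,arg); (25,23,fn); (25,24,arg); (26,7,arg); (26,7,fn); (27,14,arg); (27,14,fn)


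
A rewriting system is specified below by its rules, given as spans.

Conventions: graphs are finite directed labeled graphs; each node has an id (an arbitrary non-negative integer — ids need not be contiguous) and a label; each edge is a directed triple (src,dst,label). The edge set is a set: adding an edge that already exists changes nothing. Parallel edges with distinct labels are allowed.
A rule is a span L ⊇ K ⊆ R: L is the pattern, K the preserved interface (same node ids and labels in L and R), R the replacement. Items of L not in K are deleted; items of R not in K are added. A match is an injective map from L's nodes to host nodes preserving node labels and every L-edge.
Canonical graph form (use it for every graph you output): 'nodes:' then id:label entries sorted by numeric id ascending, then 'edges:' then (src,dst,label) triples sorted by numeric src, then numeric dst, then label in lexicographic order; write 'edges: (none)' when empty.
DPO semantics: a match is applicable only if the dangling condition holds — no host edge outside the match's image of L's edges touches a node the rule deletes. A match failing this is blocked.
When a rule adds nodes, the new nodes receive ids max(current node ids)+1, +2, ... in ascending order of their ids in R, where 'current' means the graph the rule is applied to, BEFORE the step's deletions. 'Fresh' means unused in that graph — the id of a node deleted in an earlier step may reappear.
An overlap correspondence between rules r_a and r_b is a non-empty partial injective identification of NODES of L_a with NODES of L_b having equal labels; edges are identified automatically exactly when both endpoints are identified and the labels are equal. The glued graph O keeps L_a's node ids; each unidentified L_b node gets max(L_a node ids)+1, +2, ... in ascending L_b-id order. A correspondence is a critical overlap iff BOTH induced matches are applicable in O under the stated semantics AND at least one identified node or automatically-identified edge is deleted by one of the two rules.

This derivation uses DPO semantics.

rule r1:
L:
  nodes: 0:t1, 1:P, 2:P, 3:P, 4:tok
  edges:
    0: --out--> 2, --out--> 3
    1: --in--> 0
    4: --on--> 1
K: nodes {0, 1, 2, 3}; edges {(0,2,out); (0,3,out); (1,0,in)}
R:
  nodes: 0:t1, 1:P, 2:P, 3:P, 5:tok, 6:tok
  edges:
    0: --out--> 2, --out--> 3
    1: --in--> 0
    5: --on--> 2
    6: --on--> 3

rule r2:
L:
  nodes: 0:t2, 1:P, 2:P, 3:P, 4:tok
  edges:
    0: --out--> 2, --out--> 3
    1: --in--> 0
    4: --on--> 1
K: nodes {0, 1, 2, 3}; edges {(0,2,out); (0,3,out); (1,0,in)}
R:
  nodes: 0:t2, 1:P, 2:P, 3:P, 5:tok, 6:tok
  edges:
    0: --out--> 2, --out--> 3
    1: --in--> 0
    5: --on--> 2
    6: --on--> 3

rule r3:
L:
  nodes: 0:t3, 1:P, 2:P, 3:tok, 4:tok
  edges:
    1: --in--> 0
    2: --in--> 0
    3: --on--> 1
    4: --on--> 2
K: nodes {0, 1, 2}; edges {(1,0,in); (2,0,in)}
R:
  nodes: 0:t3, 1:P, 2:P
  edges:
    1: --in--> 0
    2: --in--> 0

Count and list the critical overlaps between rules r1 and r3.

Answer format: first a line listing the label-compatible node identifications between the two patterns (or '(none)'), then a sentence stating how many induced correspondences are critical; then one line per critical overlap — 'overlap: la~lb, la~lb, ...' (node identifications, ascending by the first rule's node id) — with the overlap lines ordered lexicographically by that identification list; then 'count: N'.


label-compatible node identifications between L(r1) and L(r3): 1~1, 1~2, 2~1, 2~2, 3~1, 3~2, 4~3, 4~4
6 of the induced correspondences are critical overlaps of r1 and r3.
overlap: 1~1, 2~2, 4~3
overlap: 1~1, 3~2, 4~3
overlap: 1~1, 4~3
overlap: 1~2, 2~1, 4~4
overlap: 1~2, 3~1, 4~4
overlap: 1~2, 4~4
count: 6


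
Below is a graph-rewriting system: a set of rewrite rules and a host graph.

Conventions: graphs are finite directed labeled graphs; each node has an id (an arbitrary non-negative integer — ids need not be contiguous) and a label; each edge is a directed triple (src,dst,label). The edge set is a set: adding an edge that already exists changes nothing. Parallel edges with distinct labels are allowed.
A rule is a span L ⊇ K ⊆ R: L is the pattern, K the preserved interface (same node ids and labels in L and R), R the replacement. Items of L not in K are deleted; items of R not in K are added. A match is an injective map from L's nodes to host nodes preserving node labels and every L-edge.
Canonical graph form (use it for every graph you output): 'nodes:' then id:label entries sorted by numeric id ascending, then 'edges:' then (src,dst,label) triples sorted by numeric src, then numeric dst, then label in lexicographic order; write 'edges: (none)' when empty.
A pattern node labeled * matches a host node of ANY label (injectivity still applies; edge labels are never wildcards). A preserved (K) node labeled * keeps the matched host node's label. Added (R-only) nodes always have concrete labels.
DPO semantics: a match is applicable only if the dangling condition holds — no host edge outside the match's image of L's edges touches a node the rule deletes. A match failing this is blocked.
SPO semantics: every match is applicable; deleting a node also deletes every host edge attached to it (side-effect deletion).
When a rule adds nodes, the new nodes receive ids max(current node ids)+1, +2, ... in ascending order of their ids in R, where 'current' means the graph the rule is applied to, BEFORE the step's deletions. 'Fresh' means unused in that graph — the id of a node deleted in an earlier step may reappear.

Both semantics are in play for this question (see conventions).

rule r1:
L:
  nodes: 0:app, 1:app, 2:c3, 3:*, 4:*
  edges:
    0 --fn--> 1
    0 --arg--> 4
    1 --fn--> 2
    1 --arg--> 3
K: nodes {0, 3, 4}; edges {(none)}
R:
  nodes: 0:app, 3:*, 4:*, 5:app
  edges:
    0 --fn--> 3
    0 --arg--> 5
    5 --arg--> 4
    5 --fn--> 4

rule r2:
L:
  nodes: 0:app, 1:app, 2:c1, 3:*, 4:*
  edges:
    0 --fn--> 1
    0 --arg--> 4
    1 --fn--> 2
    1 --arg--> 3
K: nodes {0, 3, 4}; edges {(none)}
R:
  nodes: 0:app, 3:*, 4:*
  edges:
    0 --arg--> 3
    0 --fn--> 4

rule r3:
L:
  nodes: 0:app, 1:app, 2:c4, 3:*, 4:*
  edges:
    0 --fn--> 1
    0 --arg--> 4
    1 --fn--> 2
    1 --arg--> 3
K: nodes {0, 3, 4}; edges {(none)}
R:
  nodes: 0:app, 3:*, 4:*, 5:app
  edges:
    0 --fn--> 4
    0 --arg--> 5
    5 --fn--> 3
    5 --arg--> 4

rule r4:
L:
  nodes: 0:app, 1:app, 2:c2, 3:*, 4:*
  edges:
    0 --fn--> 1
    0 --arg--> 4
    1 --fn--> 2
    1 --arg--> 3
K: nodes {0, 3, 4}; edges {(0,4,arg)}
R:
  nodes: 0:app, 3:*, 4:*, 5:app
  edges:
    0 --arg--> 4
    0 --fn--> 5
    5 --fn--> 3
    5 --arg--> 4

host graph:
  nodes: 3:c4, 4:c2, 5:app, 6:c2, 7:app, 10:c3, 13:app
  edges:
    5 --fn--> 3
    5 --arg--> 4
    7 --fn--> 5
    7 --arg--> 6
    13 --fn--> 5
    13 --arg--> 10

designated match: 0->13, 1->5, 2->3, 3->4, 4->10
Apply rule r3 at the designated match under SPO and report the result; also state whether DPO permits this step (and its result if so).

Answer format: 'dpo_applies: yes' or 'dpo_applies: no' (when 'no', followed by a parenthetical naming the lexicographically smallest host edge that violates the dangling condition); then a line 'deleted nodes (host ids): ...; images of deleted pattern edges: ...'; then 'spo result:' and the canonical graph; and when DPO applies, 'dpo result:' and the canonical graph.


dpo_applies: no
(the rule deletes node 5, which keeps host edge (7,5,fn) outside the match image — the dangling condition fails, DPO blocks; SPO proceeds and side-deletes such edges)
deleted nodes (host ids): 3, 5; images of deleted pattern edges: (5,3,fn); (5,4,arg); (13,5,fn); (13,10,arg)
spo result:
nodes: 4:c2, 6:c2, 7:app, 10:c3, 13:app, 14:app
edges: (7,6,arg); (13,10,fn); (13,14,arg); (14,4,fn); (14,10,arg)


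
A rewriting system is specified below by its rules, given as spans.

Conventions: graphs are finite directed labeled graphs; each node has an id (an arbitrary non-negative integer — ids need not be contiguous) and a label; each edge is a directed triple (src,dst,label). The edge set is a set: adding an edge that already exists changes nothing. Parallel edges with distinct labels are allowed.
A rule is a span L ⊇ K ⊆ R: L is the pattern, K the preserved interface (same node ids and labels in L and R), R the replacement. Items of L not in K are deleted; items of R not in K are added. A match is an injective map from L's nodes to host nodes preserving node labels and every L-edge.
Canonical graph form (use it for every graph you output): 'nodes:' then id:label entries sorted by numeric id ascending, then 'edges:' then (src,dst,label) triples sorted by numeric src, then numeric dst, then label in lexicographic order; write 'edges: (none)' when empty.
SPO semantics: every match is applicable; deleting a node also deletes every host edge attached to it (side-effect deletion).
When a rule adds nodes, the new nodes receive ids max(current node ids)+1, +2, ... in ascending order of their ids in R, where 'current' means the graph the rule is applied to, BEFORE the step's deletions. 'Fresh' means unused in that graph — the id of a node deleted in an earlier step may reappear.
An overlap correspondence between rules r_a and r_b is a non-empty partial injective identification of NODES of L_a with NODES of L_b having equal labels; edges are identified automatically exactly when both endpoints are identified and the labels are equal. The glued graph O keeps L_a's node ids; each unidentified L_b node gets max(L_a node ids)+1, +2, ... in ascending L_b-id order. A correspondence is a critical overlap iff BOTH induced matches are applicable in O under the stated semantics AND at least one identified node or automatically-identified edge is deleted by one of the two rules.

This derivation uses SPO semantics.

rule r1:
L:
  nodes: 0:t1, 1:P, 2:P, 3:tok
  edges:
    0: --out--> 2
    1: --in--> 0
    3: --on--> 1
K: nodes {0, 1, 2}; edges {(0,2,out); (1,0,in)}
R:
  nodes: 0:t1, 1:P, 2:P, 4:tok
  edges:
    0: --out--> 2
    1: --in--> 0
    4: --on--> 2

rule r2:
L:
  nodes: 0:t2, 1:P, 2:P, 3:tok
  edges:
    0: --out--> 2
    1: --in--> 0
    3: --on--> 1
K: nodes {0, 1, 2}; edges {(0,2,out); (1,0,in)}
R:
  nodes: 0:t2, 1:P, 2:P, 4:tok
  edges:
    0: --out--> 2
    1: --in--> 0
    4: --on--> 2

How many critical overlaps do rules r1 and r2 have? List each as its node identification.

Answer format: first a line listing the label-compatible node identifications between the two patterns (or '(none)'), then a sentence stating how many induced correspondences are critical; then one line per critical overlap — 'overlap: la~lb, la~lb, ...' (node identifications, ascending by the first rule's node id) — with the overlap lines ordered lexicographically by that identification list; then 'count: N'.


label-compatible node identifications between L(r1) and L(r2): 1~1, 1~2, 2~1, 2~2, 3~3
7 of the induced correspondences are critical overlaps of r1 and r2.
overlap: 1~1, 2~2, 3~3
overlap: 1~1, 3~3
overlap: 1~2, 2~1, 3~3
overlap: 1~2, 3~3
overlap: 2~1, 3~3
overlap: 2~2, 3~3
overlap: 3~3
count: 7


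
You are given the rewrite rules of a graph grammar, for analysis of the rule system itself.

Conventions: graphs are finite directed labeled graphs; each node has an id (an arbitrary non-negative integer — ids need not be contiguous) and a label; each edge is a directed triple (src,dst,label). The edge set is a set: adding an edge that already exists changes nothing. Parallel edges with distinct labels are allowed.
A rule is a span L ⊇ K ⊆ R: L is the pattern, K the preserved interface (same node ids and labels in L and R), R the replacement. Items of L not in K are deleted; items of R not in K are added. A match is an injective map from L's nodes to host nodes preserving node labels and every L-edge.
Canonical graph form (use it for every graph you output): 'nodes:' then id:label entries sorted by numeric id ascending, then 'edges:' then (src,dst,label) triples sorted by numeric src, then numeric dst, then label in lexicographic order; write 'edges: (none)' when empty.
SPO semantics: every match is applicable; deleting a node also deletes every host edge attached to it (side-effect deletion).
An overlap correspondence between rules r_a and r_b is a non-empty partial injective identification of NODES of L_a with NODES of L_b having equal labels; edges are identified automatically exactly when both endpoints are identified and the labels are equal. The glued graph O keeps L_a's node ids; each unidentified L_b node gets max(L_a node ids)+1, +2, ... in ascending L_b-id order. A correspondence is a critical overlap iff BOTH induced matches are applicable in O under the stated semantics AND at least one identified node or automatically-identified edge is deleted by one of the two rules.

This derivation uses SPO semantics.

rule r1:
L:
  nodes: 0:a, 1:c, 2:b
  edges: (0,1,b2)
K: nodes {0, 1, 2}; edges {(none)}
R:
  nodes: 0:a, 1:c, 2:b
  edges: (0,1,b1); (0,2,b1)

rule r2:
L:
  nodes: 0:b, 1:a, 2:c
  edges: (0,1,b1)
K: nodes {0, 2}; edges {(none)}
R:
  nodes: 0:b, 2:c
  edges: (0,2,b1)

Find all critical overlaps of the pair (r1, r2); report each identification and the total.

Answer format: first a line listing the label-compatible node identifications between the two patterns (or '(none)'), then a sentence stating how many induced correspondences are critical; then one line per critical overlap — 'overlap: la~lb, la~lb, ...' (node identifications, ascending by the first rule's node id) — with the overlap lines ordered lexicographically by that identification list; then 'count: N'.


label-compatible node identifications between L(r1) and L(r2): 0~1, 1~2, 2~0
4 of the induced correspondences are critical overlaps of r1 and r2.
overlap: 0~1
overlap: 0~1, 1~2
overlap: 0~1, 1~2, 2~0
overlap: 0~1, 2~0
count: 4


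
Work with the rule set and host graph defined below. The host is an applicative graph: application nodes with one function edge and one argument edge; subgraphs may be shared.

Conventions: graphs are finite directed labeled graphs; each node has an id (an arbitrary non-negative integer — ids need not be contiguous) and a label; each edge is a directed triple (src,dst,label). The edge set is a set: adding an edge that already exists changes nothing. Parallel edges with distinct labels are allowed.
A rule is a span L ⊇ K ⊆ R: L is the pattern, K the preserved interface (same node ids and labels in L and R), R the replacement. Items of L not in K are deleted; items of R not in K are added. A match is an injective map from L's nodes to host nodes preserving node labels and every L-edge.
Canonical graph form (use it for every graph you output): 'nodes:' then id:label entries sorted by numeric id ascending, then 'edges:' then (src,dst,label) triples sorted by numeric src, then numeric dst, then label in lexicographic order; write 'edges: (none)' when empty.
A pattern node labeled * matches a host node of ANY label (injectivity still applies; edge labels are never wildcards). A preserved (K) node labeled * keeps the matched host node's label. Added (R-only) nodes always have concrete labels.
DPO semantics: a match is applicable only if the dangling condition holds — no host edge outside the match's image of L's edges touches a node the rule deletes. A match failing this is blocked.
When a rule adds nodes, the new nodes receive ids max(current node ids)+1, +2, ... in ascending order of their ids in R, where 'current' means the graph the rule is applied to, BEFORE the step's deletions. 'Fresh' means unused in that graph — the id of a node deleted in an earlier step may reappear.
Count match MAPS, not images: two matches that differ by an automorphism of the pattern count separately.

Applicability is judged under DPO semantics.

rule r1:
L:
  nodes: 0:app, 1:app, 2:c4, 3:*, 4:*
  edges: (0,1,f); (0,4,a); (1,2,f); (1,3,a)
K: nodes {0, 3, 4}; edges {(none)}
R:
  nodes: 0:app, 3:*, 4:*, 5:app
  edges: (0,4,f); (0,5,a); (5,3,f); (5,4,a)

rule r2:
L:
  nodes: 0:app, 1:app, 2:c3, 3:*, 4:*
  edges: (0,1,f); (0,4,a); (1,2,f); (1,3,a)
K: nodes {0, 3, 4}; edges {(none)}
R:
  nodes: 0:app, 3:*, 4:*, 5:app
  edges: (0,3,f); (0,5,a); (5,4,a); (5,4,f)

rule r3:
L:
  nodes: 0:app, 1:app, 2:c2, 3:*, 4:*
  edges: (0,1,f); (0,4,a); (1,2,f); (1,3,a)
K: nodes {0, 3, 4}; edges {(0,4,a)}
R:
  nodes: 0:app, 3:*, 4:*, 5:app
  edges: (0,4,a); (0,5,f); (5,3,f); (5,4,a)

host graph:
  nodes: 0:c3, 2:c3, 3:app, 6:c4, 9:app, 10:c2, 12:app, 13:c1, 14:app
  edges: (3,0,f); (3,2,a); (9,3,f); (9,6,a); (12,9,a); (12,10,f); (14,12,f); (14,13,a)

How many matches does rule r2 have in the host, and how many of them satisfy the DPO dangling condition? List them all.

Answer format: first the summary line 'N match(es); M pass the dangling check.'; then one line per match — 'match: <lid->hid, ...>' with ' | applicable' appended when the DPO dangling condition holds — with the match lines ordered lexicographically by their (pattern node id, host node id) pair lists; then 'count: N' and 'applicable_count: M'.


1 match(es); 1 pass the dangling check.
match: 0->9, 1->3, 2->0, 3->2, 4->6 | applicable
count: 1
applicable_count: 1


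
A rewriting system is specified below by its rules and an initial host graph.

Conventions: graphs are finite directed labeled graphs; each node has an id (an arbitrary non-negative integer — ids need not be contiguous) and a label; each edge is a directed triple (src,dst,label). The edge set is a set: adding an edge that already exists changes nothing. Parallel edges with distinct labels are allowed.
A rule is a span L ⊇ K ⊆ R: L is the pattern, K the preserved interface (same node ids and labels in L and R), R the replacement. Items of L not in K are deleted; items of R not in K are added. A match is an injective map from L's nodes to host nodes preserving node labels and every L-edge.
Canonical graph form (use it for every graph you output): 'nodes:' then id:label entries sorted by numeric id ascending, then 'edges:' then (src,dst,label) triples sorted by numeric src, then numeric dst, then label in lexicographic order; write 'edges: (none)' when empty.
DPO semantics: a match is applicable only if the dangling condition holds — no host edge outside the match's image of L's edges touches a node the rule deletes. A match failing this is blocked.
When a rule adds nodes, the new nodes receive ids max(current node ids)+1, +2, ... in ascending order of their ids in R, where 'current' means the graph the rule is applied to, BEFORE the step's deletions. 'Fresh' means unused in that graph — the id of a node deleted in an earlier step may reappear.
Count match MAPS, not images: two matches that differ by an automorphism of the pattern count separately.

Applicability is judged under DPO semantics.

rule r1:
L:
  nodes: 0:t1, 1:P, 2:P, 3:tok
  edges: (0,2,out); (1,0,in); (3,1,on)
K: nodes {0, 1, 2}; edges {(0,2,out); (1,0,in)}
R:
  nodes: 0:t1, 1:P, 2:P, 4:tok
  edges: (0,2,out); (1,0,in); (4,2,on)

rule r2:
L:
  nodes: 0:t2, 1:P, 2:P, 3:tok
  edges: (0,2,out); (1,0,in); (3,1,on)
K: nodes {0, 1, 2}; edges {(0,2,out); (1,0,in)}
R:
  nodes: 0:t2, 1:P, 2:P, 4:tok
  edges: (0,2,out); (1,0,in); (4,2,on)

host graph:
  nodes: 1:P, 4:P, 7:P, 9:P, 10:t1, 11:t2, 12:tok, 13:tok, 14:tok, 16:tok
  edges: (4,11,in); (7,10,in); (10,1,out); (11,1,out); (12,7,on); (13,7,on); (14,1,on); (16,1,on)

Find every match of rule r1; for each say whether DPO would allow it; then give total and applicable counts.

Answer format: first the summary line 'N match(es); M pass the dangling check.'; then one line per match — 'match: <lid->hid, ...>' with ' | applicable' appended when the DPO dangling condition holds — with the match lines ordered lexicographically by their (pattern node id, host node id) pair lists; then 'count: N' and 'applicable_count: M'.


2 match(es); 2 pass the dangling check.
match: 0->10, 1->7, 2->1, 3->12 | applicable
match: 0->10, 1->7, 2->1, 3->13 | applicable
count: 2
applicable_count: 2


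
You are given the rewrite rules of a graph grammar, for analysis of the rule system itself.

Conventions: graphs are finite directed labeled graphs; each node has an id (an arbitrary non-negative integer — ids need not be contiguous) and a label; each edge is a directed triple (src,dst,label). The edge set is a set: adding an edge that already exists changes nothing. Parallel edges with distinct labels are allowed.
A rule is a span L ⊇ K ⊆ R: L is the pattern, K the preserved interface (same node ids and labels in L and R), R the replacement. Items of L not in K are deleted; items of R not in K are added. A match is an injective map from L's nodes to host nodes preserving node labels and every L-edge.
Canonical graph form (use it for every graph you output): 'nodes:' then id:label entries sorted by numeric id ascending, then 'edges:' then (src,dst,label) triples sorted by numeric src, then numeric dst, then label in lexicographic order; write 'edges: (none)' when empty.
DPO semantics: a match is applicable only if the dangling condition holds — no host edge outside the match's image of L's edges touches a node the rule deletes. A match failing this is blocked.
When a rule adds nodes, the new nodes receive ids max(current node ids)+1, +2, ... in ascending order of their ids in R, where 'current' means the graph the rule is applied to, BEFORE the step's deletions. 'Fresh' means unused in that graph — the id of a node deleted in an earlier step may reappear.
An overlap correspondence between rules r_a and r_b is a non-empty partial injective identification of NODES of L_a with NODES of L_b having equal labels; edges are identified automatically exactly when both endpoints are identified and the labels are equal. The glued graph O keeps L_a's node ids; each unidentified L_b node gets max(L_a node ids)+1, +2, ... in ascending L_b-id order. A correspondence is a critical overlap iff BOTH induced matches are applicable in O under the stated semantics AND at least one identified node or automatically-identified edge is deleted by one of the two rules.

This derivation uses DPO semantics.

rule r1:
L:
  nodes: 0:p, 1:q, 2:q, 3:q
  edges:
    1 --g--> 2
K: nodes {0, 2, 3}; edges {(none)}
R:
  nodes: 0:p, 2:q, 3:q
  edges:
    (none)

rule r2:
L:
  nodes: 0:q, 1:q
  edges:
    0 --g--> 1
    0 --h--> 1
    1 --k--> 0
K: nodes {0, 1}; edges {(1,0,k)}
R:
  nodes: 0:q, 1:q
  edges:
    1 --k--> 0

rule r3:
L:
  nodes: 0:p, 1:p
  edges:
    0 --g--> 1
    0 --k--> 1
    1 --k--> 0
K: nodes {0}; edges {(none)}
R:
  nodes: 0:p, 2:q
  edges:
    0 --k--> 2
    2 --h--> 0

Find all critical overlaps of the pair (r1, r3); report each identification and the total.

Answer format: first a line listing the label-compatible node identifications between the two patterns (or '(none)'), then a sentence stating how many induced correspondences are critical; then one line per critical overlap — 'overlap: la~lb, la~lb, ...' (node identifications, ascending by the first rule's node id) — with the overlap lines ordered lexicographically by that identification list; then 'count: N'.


label-compatible node identifications between L(r1) and L(r3): 0~0, 0~1
1 of the induced correspondences is a critical overlap of r1 and r3.
overlap: 0~1
count: 1


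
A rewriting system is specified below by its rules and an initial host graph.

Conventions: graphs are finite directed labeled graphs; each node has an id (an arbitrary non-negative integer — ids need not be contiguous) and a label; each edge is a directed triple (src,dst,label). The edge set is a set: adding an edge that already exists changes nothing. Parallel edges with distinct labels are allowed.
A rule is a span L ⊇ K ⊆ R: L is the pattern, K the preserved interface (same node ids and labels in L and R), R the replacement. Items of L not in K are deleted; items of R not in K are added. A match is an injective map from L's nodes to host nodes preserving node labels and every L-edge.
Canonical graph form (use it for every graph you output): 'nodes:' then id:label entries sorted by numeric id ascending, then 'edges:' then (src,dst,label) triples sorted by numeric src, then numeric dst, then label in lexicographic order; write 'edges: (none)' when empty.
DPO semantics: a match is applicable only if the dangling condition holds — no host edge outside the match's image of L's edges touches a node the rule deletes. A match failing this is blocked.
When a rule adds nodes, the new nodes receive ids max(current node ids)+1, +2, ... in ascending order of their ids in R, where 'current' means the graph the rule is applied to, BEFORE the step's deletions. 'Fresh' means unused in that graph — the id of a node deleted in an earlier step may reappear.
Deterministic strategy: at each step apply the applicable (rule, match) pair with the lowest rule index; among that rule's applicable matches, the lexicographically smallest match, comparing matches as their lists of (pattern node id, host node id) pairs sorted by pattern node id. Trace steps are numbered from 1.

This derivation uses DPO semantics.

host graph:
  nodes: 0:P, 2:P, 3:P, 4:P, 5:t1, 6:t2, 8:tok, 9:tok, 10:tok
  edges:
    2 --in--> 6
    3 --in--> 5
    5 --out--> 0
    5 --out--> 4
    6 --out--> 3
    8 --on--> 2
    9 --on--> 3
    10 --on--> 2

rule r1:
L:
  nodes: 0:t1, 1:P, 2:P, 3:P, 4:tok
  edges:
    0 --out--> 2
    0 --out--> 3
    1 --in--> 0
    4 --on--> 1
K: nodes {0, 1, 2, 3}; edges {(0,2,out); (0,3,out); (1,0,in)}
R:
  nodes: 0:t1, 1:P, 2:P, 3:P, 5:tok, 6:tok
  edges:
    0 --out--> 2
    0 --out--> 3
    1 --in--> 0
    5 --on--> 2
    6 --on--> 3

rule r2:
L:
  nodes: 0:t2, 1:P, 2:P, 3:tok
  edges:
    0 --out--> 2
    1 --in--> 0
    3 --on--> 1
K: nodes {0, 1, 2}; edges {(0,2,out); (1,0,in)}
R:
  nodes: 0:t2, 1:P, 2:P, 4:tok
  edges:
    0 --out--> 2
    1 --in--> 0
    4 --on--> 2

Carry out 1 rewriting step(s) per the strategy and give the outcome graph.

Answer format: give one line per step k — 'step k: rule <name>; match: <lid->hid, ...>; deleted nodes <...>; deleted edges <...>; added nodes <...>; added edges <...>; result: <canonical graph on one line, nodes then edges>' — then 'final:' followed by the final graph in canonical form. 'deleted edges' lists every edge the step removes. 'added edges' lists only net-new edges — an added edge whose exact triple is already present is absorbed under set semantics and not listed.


step 1: rule r1; match: 0->5, 1->3, 2->0, 3->4, 4->9; deleted nodes 9; deleted edges (9,3,on); added nodes 11, 12; added edges (11,0,on); (12,4,on); result: nodes: 0:P, 2:P, 3:P, 4:P, 5:t1, 6:t2, 8:tok, 10:tok, 11:tok, 12:tok edges: (2,6,in); (3,5,in); (5,0,out); (5,4,out); (6,3,out); (8,2,on); (10,2,on); (11,0,on); (12,4,on)
final:
nodes: 0:P, 2:P, 3:P, 4:P, 5:t1, 6:t2, 8:tok, 10:tok, 11:tok, 12:tok
edges: (2,6,in); (3,5,in); (5,0,out); (5,4,out); (6,3,out); (8,2,on); (10,2,on); (11,0,on); (12,4,on)
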